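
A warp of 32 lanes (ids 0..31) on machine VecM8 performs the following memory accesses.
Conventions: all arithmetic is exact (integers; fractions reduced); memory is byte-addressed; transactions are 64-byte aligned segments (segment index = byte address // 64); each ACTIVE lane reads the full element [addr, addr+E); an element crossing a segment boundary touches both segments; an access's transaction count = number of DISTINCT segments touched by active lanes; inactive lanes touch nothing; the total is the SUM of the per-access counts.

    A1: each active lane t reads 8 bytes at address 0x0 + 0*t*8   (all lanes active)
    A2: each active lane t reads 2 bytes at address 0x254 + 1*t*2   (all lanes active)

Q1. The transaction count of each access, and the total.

A1: 1 transaction
A2: 2 transactions

Answer: 1,2; total 3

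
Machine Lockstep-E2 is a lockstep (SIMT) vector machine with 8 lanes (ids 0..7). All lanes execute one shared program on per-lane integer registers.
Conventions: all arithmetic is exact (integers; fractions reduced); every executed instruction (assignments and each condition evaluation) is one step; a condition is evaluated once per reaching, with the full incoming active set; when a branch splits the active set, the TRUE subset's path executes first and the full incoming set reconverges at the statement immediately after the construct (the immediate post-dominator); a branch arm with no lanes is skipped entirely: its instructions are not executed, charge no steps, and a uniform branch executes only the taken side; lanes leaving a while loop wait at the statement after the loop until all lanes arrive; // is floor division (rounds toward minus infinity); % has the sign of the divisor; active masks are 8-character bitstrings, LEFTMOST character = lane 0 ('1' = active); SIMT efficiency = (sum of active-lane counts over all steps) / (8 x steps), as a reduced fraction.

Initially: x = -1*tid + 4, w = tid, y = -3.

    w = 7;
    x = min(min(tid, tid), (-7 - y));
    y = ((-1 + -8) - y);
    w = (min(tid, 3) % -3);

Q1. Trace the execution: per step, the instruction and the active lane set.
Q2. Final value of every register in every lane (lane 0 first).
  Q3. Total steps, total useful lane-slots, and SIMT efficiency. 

step 0: w <- 7                       11111111
step 1: x <- min(min(tid, tid), (-7 - y)) 11111111
step 2: y <- ((-1 + -8) - y)         11111111
step 3: w <- (min(tid, 3) % -3)      11111111

Answer: 4 steps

x: -4,-4,-4,-4,-4,-4,-4,-4
w: 0,-2,-1,0,0,0,0,0
y: -6,-6,-6,-6,-6,-6,-6,-6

steps = 4; useful = 32; efficiency = 32/32 = 1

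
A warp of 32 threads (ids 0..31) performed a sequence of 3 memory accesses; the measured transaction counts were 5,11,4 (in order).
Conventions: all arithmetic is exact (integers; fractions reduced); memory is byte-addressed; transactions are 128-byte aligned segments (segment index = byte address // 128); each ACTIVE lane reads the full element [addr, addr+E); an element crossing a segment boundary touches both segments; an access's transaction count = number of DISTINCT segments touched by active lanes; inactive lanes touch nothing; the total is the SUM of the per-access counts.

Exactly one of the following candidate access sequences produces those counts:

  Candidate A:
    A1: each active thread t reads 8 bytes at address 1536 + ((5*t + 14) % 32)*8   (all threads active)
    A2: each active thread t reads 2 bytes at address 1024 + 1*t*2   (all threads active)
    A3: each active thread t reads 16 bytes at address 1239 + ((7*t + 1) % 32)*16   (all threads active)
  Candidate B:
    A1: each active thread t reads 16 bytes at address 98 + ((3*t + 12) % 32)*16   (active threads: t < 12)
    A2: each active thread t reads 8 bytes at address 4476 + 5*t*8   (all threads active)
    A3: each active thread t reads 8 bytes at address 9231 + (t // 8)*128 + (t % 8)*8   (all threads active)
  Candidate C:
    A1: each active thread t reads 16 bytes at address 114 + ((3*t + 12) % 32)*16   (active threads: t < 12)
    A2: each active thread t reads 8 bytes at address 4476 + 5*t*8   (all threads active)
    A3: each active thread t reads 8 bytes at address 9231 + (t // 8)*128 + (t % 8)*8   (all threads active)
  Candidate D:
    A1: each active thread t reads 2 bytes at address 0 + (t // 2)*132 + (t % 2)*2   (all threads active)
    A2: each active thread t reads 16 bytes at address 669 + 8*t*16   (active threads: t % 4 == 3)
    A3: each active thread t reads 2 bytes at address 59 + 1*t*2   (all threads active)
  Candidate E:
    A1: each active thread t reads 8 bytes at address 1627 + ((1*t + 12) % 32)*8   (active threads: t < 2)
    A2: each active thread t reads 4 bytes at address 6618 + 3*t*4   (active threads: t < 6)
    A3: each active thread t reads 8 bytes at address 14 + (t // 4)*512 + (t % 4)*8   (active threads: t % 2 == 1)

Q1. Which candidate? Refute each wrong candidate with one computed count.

A: A1 gives 2 transactions, not 5
C: A1 gives 4 transactions, not 5
D: A1 gives 16 transactions, not 5
E: A1 gives 1 transaction, not 5
B: all counts match (5,11,4)

Answer: B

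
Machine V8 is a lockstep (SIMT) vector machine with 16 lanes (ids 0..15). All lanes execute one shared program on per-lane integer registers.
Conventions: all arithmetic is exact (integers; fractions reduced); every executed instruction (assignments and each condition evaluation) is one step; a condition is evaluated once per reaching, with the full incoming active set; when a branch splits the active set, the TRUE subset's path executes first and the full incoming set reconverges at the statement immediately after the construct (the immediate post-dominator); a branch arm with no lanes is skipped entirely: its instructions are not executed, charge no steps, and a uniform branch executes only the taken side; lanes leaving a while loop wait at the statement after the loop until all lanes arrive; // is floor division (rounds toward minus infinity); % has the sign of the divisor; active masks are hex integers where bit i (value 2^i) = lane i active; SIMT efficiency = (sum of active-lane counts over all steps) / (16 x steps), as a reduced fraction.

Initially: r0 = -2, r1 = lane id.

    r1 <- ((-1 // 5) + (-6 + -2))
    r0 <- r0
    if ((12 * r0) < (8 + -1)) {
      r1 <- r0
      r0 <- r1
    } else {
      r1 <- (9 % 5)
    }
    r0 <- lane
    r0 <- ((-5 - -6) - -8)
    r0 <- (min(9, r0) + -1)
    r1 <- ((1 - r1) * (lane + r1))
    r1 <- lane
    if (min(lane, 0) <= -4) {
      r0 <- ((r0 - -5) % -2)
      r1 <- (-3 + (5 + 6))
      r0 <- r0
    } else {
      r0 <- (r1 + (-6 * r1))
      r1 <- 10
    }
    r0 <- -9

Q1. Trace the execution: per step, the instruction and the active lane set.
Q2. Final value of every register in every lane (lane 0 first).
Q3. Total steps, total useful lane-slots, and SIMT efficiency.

step 0: r1 <- ((-1 // 5) + (-6 + -2)) 0xffff
step 1: r0 <- r0                     0xffff
step 2: eval ((12 * r0) < (8 + -1))  0xffff
step 3: r1 <- r0                     0xffff
step 4: r0 <- r1                     0xffff
step 5: r0 <- lane                   0xffff
step 6: r0 <- ((-5 - -6) - -8)       0xffff
step 7: r0 <- (min(9, r0) + -1)      0xffff
step 8: r1 <- ((1 - r1) * (lane + r1)) 0xffff
step 9: r1 <- lane                   0xffff
step 10: eval (min(lane, 0) <= -4)    0xffff
step 11: r0 <- (r1 + (-6 * r1))       0xffff
step 12: r1 <- 10                     0xffff
step 13: r0 <- -9                     0xffff

Answer: 14 steps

r0: -9,-9,-9,-9,-9,-9,-9,-9,-9,-9,-9,-9,-9,-9,-9,-9
r1: 10,10,10,10,10,10,10,10,10,10,10,10,10,10,10,10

steps = 14; useful = 224; efficiency = 224/224 = 1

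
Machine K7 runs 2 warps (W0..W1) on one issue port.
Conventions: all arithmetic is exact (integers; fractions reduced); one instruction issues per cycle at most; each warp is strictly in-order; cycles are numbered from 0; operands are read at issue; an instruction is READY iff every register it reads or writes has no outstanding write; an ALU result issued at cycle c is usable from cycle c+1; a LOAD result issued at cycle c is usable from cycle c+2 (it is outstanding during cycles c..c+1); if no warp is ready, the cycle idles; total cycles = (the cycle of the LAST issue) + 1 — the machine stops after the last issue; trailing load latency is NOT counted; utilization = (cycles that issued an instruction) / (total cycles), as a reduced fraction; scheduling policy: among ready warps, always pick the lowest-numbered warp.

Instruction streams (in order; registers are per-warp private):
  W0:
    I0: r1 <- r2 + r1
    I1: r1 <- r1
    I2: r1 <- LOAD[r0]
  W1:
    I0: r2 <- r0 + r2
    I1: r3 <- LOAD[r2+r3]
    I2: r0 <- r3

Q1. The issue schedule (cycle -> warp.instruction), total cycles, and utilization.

cycle 0: W0.I0
cycle 1: W0.I1
cycle 2: W0.I2
cycle 3: W1.I0
cycle 4: W1.I1
cycle 5: idle
cycle 6: W1.I2

Answer: 7 cycles, utilization 6/7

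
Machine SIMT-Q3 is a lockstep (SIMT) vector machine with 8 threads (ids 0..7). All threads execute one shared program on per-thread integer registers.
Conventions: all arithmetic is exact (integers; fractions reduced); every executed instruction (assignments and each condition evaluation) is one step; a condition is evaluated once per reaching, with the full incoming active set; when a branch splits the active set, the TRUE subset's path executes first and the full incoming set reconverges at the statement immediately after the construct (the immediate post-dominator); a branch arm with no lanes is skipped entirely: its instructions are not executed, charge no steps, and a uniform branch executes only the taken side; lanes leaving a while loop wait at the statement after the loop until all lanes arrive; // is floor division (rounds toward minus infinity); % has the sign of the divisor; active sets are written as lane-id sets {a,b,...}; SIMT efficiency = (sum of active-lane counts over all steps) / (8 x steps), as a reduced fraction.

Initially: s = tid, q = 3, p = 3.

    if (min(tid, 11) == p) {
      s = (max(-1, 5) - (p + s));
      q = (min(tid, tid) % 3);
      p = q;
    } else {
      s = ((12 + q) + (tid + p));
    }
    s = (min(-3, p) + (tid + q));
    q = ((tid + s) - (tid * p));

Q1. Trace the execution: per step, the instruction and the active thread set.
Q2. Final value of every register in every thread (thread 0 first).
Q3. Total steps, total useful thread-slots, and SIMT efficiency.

step 0: eval (min(tid, 11) == p)     {0,1,2,3,4,5,6,7}
step 1: s <- (max(-1, 5) - (p + s))  {3}
step 2: q <- (min(tid, tid) % 3)     {3}
step 3: p <- q                       {3}
step 4: s <- ((12 + q) + (tid + p))  {0,1,2,4,5,6,7}
step 5: s <- (min(-3, p) + (tid + q)) {0,1,2,3,4,5,6,7}
step 6: q <- ((tid + s) - (tid * p)) {0,1,2,3,4,5,6,7}

Answer: 7 steps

s: 0,1,2,0,4,5,6,7
q: 0,-1,-2,3,-4,-5,-6,-7
p: 3,3,3,0,3,3,3,3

steps = 7; useful = 34; efficiency = 34/56 = 17/28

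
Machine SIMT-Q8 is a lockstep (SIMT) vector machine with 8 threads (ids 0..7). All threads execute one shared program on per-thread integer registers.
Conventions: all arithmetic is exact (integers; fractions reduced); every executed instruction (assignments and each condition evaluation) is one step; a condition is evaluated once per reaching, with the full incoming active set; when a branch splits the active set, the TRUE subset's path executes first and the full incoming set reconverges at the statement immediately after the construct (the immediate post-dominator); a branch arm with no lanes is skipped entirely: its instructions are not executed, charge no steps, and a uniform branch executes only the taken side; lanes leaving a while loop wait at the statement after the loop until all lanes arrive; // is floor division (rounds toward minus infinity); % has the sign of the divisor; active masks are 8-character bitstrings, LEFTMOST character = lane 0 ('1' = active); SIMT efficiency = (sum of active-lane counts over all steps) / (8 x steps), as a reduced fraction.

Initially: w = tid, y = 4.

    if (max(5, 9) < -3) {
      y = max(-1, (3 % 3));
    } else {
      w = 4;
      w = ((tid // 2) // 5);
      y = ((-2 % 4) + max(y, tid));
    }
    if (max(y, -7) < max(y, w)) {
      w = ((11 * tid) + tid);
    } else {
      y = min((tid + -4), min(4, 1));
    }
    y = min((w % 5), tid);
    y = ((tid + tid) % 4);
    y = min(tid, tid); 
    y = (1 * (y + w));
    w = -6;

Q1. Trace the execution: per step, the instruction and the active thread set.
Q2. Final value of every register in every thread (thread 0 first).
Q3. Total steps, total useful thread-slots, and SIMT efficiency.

step 0: eval (max(5, 9) < -3)        11111111
step 1: w <- 4                       11111111
step 2: w <- ((tid // 2) // 5)       11111111
step 3: y <- ((-2 % 4) + max(y, tid)) 11111111
step 4: eval (max(y, -7) < max(y, w)) 11111111
step 5: y <- min((tid + -4), min(4, 1)) 11111111
step 6: y <- min((w % 5), tid)       11111111
step 7: y <- ((tid + tid) % 4)       11111111
step 8: y <- min(tid, tid)           11111111
step 9: y <- (1 * (y + w))           11111111
step 10: w <- -6                      11111111

Answer: 11 steps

w: -6,-6,-6,-6,-6,-6,-6,-6
y: 0,1,2,3,4,5,6,7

steps = 11; useful = 88; efficiency = 88/88 = 1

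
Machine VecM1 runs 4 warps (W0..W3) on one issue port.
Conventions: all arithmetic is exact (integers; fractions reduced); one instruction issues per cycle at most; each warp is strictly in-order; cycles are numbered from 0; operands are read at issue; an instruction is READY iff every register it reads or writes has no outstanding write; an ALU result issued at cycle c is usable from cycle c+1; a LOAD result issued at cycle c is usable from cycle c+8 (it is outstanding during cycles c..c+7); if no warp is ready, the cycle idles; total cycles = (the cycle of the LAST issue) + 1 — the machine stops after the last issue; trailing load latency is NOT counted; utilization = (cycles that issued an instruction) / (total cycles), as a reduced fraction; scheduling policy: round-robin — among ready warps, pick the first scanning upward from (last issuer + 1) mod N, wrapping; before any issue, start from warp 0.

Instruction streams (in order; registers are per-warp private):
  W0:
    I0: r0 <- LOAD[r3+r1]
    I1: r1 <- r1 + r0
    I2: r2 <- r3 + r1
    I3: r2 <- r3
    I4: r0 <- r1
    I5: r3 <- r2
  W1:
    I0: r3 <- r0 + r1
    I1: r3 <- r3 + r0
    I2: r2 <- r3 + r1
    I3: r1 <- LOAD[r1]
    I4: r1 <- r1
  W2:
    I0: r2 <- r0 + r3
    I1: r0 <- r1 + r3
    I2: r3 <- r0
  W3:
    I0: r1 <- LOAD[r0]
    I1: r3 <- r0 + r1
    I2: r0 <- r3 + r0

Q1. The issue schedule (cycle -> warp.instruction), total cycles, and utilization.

cycle 0: W0.I0
cycle 1: W1.I0
cycle 2: W2.I0
cycle 3: W3.I0
cycle 4: W1.I1
cycle 5: W2.I1
cycle 6: W1.I2
cycle 7: W2.I2
cycle 8: W0.I1
cycle 9: W1.I3
cycle 10: W0.I2
cycle 11: W3.I1
cycle 12: W0.I3
cycle 13: W3.I2
cycle 14: W0.I4
cycle 15: W0.I5
cycle 16: idle
cycle 17: W1.I4

Answer: 18 cycles, utilization 17/18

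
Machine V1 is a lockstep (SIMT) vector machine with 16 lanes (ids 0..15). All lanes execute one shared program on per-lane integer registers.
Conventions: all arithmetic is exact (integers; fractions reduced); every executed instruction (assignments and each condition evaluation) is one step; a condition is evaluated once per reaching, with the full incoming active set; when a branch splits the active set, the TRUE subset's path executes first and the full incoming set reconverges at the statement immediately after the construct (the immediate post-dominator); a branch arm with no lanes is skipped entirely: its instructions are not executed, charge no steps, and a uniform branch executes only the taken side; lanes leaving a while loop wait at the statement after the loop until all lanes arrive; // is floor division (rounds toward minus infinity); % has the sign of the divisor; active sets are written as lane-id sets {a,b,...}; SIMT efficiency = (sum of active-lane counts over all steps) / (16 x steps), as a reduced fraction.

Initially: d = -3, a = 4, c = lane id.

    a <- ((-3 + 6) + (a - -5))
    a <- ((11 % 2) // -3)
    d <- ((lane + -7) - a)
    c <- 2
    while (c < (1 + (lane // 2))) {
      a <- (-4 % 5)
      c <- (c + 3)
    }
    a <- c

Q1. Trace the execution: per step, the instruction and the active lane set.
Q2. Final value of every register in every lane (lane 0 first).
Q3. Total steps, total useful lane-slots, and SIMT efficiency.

step 0: a <- ((-3 + 6) + (a - -5))   {0,1,2,3,4,5,6,7,8,9,10,11,12,13,14,15}
step 1: a <- ((11 % 2) // -3)        {0,1,2,3,4,5,6,7,8,9,10,11,12,13,14,15}
step 2: d <- ((lane + -7) - a)       {0,1,2,3,4,5,6,7,8,9,10,11,12,13,14,15}
step 3: c <- 2                       {0,1,2,3,4,5,6,7,8,9,10,11,12,13,14,15}
step 4: eval (c < (1 + (lane // 2))) {0,1,2,3,4,5,6,7,8,9,10,11,12,13,14,15}
step 5: a <- (-4 % 5)                {4,5,6,7,8,9,10,11,12,13,14,15}
step 6: c <- (c + 3)                 {4,5,6,7,8,9,10,11,12,13,14,15}
step 7: eval (c < (1 + (lane // 2))) {4,5,6,7,8,9,10,11,12,13,14,15}
step 8: a <- (-4 % 5)                {10,11,12,13,14,15}
step 9: c <- (c + 3)                 {10,11,12,13,14,15}
step 10: eval (c < (1 + (lane // 2))) {10,11,12,13,14,15}
step 11: a <- c                       {0,1,2,3,4,5,6,7,8,9,10,11,12,13,14,15}

Answer: 12 steps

d: -6,-5,-4,-3,-2,-1,0,1,2,3,4,5,6,7,8,9
a: 2,2,2,2,5,5,5,5,5,5,8,8,8,8,8,8
c: 2,2,2,2,5,5,5,5,5,5,8,8,8,8,8,8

steps = 12; useful = 150; efficiency = 150/192 = 25/32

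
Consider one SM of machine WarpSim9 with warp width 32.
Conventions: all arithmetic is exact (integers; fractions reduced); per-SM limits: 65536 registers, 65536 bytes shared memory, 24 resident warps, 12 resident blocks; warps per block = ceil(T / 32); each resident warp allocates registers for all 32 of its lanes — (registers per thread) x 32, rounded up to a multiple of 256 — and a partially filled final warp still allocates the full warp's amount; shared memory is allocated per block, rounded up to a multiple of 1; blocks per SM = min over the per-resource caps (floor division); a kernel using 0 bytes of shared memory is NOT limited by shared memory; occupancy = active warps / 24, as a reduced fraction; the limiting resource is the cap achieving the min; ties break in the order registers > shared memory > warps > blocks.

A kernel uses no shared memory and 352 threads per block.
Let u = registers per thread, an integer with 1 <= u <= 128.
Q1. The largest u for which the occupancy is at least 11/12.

Answer: u = 88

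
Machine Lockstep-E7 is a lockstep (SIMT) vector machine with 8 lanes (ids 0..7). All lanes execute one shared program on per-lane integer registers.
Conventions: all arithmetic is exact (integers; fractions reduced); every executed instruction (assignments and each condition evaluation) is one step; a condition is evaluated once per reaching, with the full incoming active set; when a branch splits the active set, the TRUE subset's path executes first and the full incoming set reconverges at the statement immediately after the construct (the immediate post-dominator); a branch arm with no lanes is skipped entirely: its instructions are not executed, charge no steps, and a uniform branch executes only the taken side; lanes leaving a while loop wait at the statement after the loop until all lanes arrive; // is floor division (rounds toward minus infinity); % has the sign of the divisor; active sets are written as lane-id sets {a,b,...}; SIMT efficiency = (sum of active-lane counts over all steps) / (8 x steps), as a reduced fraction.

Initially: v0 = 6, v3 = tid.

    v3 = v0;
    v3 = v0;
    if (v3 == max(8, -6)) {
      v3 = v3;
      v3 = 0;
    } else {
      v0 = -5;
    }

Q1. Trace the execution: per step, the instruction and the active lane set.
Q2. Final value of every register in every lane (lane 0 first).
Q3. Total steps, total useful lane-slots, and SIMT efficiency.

step 0: v3 <- v0                     {0,1,2,3,4,5,6,7}
step 1: v3 <- v0                     {0,1,2,3,4,5,6,7}
step 2: eval (v3 == max(8, -6))      {0,1,2,3,4,5,6,7}
step 3: v0 <- -5                     {0,1,2,3,4,5,6,7}

Answer: 4 steps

v0: -5,-5,-5,-5,-5,-5,-5,-5
v3: 6,6,6,6,6,6,6,6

steps = 4; useful = 32; efficiency = 32/32 = 1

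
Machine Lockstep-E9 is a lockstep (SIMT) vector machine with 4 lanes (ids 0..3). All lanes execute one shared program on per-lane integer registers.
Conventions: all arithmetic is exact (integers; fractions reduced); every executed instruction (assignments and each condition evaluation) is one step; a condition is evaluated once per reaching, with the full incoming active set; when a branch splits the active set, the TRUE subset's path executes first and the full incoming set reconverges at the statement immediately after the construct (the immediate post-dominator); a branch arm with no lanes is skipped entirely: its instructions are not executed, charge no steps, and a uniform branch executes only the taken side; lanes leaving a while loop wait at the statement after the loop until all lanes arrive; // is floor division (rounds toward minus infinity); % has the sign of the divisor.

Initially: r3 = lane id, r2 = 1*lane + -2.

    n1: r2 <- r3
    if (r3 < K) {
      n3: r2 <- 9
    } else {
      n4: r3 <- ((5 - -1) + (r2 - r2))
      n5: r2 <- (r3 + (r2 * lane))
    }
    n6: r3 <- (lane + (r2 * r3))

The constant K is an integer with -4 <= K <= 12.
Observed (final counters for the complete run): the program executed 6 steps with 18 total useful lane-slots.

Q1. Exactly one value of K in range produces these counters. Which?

Answer: K = 2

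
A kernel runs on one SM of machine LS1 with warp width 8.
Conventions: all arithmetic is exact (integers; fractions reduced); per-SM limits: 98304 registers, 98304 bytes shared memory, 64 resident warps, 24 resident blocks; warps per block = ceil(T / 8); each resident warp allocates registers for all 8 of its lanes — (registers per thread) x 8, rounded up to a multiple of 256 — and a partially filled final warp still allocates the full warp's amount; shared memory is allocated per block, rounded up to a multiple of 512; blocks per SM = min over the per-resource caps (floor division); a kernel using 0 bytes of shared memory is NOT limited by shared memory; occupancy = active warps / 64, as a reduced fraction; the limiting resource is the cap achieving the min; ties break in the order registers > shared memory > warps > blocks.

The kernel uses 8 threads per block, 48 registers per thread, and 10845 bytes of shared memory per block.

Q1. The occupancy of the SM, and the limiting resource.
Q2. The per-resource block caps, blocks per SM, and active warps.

Answer: occupancy 1/8, limited by shared memory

registers: 192 blocks
shared memory: 8 blocks
warps: 64 blocks
blocks: 24 blocks

Answer: 8 blocks, 8 active warps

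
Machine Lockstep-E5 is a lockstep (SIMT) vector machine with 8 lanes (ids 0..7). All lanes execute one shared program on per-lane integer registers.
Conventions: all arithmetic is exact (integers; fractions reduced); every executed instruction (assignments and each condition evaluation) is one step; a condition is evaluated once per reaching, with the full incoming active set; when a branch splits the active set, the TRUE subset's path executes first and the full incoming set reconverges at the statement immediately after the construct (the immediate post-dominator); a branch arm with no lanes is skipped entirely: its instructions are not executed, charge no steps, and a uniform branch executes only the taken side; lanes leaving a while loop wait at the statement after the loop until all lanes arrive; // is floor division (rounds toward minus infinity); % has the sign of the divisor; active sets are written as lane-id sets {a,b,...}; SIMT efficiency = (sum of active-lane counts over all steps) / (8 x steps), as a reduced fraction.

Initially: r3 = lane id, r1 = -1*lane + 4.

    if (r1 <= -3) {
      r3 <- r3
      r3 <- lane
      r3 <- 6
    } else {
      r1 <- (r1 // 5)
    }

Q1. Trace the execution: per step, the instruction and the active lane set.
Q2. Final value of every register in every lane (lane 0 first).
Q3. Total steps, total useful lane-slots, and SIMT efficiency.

step 0: eval (r1 <= -3)              {0,1,2,3,4,5,6,7}
step 1: r3 <- r3                     {7}
step 2: r3 <- lane                   {7}
step 3: r3 <- 6                      {7}
step 4: r1 <- (r1 // 5)              {0,1,2,3,4,5,6}

Answer: 5 steps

r3: 0,1,2,3,4,5,6,6
r1: 0,0,0,0,0,-1,-1,-3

steps = 5; useful = 18; efficiency = 18/40 = 9/20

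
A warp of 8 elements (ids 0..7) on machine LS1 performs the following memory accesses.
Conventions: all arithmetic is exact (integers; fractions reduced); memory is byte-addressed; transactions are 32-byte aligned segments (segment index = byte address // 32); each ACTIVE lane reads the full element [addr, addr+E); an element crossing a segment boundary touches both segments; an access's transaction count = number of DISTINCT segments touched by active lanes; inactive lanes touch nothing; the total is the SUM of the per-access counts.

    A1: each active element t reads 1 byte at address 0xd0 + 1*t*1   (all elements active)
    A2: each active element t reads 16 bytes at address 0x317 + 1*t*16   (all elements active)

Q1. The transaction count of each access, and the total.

A1: 1 transaction
A2: 5 transactions

Answer: 1,5; total 6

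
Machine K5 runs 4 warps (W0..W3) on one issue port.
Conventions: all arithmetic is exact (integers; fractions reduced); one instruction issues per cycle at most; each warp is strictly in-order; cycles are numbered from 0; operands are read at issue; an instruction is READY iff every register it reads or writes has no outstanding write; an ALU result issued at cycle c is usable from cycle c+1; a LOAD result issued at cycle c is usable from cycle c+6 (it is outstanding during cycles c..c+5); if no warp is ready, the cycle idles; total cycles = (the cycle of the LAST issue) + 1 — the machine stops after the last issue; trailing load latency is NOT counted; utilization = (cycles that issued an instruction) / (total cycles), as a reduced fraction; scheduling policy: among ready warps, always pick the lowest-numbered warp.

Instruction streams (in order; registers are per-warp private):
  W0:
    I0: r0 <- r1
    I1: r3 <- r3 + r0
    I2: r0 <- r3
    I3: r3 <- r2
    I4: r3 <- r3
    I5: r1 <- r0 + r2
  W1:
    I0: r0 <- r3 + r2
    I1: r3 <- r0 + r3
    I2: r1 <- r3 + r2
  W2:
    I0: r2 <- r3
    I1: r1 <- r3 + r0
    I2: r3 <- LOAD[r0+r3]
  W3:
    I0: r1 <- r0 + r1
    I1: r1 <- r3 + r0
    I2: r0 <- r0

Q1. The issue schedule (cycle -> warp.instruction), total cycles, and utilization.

cycle 0: W0.I0
cycle 1: W0.I1
cycle 2: W0.I2
cycle 3: W0.I3
cycle 4: W0.I4
cycle 5: W0.I5
cycle 6: W1.I0
cycle 7: W1.I1
cycle 8: W1.I2
cycle 9: W2.I0
cycle 10: W2.I1
cycle 11: W2.I2
cycle 12: W3.I0
cycle 13: W3.I1
cycle 14: W3.I2

Answer: 15 cycles, utilization 1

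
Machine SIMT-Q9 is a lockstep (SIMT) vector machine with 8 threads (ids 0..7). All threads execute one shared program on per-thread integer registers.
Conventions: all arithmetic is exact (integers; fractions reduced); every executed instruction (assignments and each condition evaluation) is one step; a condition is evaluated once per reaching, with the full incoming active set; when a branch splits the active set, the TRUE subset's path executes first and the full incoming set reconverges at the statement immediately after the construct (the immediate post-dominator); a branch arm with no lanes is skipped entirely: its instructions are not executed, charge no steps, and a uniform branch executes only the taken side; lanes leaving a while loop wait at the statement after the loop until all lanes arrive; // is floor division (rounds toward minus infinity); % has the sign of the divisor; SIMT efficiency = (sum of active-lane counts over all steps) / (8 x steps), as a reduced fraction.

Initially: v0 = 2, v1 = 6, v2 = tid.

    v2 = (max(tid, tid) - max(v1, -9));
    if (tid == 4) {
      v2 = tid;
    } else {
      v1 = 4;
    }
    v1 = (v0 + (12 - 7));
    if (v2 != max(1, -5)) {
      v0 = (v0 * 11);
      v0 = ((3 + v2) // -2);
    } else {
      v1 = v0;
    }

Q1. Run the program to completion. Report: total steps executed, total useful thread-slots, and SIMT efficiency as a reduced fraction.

Answer: 9 steps, 55 useful, 55/72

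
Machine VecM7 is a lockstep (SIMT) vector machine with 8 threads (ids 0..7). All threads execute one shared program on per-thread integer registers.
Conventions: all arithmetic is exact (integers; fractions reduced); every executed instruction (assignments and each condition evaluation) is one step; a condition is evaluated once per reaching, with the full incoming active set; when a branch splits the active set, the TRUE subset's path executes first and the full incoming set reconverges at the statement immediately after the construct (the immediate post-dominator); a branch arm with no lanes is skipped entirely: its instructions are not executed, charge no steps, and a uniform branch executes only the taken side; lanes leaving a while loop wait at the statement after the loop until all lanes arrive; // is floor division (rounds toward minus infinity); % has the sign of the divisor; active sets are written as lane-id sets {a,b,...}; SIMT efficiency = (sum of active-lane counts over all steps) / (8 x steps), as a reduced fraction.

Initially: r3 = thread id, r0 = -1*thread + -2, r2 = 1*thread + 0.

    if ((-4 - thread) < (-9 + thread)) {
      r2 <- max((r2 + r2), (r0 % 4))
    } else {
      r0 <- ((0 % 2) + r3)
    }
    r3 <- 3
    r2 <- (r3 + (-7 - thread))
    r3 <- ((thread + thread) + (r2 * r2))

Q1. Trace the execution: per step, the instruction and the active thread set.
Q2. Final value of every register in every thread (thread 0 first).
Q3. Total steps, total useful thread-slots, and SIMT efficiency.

step 0: eval ((-4 - thread) < (-9 + thread)) {0,1,2,3,4,5,6,7}
step 1: r2 <- max((r2 + r2), (r0 % 4)) {3,4,5,6,7}
step 2: r0 <- ((0 % 2) + r3)         {0,1,2}
step 3: r3 <- 3                      {0,1,2,3,4,5,6,7}
step 4: r2 <- (r3 + (-7 - thread))   {0,1,2,3,4,5,6,7}
step 5: r3 <- ((thread + thread) + (r2 * r2)) {0,1,2,3,4,5,6,7}

Answer: 6 steps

r3: 16,27,40,55,72,91,112,135
r0: 0,1,2,-5,-6,-7,-8,-9
r2: -4,-5,-6,-7,-8,-9,-10,-11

steps = 6; useful = 40; efficiency = 40/48 = 5/6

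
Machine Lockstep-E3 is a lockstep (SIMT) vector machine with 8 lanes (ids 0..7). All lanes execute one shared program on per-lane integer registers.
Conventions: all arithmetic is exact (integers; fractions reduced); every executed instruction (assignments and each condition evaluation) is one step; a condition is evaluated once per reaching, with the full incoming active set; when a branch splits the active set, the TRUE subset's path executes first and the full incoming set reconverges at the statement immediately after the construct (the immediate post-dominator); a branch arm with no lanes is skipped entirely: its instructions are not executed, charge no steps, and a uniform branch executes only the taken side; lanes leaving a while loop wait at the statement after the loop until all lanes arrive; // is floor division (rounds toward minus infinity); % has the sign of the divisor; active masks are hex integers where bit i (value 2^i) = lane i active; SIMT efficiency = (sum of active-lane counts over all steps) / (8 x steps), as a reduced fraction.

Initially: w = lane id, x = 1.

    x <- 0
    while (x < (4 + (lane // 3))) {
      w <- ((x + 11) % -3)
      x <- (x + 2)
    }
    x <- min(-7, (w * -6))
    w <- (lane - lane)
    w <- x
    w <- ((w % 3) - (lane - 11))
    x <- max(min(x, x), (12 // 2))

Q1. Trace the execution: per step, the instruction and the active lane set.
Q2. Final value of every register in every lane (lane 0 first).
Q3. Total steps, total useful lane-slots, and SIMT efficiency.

step 0: x <- 0                       0xff
step 1: eval (x < (4 + (lane // 3))) 0xff
step 2: w <- ((x + 11) % -3)         0xff
step 3: x <- (x + 2)                 0xff
step 4: eval (x < (4 + (lane // 3))) 0xff
step 5: w <- ((x + 11) % -3)         0xff
step 6: x <- (x + 2)                 0xff
step 7: eval (x < (4 + (lane // 3))) 0xff
step 8: w <- ((x + 11) % -3)         0xf8
step 9: x <- (x + 2)                 0xf8
step 10: eval (x < (4 + (lane // 3))) 0xf8
step 11: x <- min(-7, (w * -6))       0xff
step 12: w <- (lane - lane)           0xff
step 13: w <- x                       0xff
step 14: w <- ((w % 3) - (lane - 11)) 0xff
step 15: x <- max(min(x, x), (12 // 2)) 0xff

Answer: 16 steps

w: 13,12,11,10,9,8,7,6
x: 6,6,6,6,6,6,6,6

steps = 16; useful = 119; efficiency = 119/128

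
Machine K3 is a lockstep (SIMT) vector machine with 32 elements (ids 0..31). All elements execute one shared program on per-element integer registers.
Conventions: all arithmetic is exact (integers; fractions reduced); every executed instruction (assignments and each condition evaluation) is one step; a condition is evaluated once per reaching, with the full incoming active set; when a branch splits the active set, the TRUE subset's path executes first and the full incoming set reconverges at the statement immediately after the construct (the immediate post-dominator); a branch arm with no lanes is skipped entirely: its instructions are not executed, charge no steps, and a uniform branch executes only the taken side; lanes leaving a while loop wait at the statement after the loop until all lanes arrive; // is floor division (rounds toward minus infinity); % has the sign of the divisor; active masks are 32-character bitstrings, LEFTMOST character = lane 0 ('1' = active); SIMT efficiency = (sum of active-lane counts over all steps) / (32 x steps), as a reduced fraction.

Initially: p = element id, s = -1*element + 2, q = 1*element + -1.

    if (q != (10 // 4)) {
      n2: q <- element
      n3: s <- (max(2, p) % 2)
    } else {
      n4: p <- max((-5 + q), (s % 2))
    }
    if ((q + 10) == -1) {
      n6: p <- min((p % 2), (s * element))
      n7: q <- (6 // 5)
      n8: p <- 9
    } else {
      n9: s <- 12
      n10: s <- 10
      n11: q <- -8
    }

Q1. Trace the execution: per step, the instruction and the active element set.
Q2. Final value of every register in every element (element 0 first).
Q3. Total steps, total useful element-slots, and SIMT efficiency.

step 0: eval (q != (10 // 4))        11111111111111111111111111111111
step 1: q <- element                 11101111111111111111111111111111
step 2: s <- (max(2, p) % 2)         11101111111111111111111111111111
step 3: p <- max((-5 + q), (s % 2))  00010000000000000000000000000000
step 4: eval ((q + 10) == -1)        11111111111111111111111111111111
step 5: s <- 12                      11111111111111111111111111111111
step 6: s <- 10                      11111111111111111111111111111111
step 7: q <- -8                      11111111111111111111111111111111

Answer: 8 steps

p: 0,1,2,1,4,5,6,7,8,9,10,11,12,13,14,15,16,17,18,19,20,21,22,23,24,25,26,27,28,29,30,31
s: 10,10,10,10,10,10,10,10,10,10,10,10,10,10,10,10,10,10,10,10,10,10,10,10,10,10,10,10,10,10,10,10
q: -8,-8,-8,-8,-8,-8,-8,-8,-8,-8,-8,-8,-8,-8,-8,-8,-8,-8,-8,-8,-8,-8,-8,-8,-8,-8,-8,-8,-8,-8,-8,-8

steps = 8; useful = 223; efficiency = 223/256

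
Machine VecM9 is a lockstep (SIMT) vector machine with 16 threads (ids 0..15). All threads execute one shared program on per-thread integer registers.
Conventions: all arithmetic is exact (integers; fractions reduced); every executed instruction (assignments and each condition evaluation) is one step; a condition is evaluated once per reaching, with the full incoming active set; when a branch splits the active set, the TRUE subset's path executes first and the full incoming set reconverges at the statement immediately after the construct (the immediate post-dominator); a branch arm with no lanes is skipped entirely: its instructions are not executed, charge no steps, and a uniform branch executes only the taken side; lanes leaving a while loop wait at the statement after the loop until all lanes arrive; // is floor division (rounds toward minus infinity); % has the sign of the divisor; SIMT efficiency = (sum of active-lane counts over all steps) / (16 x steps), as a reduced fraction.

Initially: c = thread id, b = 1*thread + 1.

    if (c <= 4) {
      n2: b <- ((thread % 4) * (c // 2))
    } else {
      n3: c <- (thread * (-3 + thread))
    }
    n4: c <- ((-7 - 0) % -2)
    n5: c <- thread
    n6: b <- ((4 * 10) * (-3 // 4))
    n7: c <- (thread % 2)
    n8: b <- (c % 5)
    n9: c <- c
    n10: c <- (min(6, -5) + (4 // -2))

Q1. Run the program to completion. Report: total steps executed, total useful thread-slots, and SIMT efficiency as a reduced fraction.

Answer: 10 steps, 144 useful, 9/10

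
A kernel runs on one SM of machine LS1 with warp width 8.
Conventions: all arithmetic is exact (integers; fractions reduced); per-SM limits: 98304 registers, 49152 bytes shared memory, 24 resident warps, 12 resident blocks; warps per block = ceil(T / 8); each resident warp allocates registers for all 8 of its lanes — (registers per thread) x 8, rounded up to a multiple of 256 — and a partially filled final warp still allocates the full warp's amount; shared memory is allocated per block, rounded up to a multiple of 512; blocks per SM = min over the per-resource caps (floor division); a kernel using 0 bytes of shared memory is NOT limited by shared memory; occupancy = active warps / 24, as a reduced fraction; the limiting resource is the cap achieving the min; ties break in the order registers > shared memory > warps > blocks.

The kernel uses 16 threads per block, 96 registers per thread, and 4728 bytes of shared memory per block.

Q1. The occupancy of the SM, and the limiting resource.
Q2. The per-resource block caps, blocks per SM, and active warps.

Answer: occupancy 3/4, limited by shared memory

registers: 64 blocks
shared memory: 9 blocks
warps: 12 blocks
blocks: 12 blocks

Answer: 9 blocks, 18 active warps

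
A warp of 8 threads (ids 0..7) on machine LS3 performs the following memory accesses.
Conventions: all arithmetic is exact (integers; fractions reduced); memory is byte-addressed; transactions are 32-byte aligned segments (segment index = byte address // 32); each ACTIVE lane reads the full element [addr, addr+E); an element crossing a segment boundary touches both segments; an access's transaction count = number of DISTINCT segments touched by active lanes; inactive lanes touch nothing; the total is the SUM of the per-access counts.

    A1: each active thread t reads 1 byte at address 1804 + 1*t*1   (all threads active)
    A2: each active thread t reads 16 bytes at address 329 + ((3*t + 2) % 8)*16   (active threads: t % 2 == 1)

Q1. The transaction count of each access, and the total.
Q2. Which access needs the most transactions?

A1: 1 transaction
A2: 5 transactions

Answer: 1,5; total 6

Answer: A2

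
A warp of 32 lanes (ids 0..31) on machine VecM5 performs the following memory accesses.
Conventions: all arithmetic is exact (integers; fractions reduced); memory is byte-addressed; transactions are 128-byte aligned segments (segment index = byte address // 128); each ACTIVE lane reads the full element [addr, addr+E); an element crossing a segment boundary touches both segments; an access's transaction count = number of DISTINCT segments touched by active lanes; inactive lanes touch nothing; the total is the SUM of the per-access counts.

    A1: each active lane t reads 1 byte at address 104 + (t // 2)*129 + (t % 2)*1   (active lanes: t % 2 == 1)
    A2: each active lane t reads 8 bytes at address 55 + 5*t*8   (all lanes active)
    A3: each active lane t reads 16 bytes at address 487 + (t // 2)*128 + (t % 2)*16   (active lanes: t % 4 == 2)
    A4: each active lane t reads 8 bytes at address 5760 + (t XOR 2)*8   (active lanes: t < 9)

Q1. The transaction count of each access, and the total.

A1: 16 transactions
A2: 11 transactions
A3: 8 transactions
A4: 1 transaction

Answer: 16,11,8,1; total 36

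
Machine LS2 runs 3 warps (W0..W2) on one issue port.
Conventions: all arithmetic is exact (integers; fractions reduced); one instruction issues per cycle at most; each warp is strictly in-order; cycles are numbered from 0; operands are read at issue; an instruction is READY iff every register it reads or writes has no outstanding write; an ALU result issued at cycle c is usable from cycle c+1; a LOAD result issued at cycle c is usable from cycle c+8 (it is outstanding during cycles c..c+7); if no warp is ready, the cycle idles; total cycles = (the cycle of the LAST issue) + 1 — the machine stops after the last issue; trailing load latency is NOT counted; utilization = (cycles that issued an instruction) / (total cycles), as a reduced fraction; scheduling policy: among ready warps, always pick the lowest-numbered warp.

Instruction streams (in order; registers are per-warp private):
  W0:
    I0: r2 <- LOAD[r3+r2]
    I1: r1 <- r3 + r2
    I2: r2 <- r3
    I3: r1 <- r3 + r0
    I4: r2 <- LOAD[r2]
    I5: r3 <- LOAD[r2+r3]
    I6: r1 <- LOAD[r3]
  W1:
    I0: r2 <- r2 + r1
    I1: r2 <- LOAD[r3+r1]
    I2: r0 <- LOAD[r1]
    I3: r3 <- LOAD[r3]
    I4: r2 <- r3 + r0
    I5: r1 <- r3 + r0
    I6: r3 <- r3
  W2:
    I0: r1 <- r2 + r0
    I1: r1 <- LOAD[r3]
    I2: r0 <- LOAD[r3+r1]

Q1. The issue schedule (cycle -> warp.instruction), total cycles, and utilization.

cycle 0: W0.I0
cycle 1: W1.I0
cycle 2: W1.I1
cycle 3: W1.I2
cycle 4: W1.I3
cycle 5: W2.I0
cycle 6: W2.I1
cycle 7: idle
cycle 8: W0.I1
cycle 9: W0.I2
cycle 10: W0.I3
cycle 11: W0.I4
cycle 12: W1.I4
cycle 13: W1.I5
cycle 14: W1.I6
cycle 15: W2.I2
cycle 16: idle
cycle 17: idle
cycle 18: idle
cycle 19: W0.I5
cycle 20: idle
cycle 21: idle
cycle 22: idle
cycle 23: idle
cycle 24: idle
cycle 25: idle
cycle 26: idle
cycle 27: W0.I6

Answer: 28 cycles, utilization 17/28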